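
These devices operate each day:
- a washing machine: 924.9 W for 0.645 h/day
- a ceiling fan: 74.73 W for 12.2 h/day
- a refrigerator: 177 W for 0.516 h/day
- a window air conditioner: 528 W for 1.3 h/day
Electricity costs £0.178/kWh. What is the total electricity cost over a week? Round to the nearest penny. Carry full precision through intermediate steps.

£2.85

washing machine: 924.9 W × 0.645 h × 7 d = 4,176 Wh = 4.176 kWh
ceiling fan: 74.73 W × 12.2 h × 7 d = 6,382 Wh = 6.382 kWh
refrigerator: 177 W × 0.516 h × 7 d = 639 Wh = 0.6393 kWh
window air conditioner: 528 W × 1.3 h × 7 d = 4,805 Wh = 4.805 kWh
Total energy = 4.176 + 6.382 + 0.6393 + 4.805 = 16 kWh
Cost = 16 kWh × £0.178 = £2.85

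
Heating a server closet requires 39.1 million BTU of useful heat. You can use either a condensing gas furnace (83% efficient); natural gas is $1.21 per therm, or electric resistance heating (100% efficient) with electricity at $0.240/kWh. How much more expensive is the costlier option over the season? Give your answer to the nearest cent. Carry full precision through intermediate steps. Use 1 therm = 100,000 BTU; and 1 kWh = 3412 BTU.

$2180.28

Heat load = 39.1 × 10⁶ BTU = 39,100,000 BTU
Gas: input = 39,100,000 / 0.83 = 47,108,434 BTU = 471.1 therm → 471.1 × $1.21 = $570.01
Electric: 39,100,000 BTU / 3412 = 11,460 kWh → × $0.240 = $2,750.29
Difference = |$570.01 − $2,750.29| = $2,180.28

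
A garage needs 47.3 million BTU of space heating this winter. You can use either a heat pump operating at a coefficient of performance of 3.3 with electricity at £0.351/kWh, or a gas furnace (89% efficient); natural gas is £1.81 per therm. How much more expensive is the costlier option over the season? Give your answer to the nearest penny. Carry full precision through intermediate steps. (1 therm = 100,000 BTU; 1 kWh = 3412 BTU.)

£512.56

Heat load = 47.3 × 10⁶ BTU = 47,300,000 BTU
Gas: input = 47,300,000 / 0.89 = 53,146,067 BTU = 531.5 therm → 531.5 × £1.81 = £961.94
Heat pump: 47,300,000 BTU / 3412 = 13,860 kWh heat; / 3.3 = 4,201 kWh in → × £0.351 = £1,474.50
Difference = |£961.94 − £1,474.50| = £512.56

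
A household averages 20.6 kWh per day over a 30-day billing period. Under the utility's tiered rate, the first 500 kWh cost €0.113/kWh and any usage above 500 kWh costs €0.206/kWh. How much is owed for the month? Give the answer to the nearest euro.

Usage = 20.6 kWh/day × 30 days = 618 kWh
First 500 kWh × €0.113 = €56.50
Remaining 118 kWh × €0.206 = €24.31
Total = €80.81 ≈ €81

€81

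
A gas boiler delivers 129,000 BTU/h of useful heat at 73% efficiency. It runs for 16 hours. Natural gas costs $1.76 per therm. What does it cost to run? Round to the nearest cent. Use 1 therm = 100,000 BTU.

$49.76

Heat delivered = 129,000 BTU/h × 16 h = 2,064,000 BTU
Gas input = 2,064,000 / 0.73 = 2,827,397 BTU
= 2,827,397 / 100,000 = 28.27 therm
Cost = 28.27 × $1.76/therm = $49.76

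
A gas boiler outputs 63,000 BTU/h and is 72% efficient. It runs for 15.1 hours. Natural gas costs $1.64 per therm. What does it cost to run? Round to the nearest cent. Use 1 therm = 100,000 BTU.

$21.67

Heat delivered = 63,000 BTU/h × 15.1 h = 951,300 BTU
Gas input = 951,300 / 0.72 = 1,321,250 BTU
= 1,321,250 / 100,000 = 13.21 therm
Cost = 13.21 × $1.64/therm = $21.67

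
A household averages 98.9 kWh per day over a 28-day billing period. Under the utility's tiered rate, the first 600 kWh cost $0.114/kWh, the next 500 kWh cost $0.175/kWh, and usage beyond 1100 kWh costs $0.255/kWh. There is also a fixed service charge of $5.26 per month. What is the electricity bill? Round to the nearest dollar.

Usage = 98.9 kWh/day × 28 days = 2769.2 kWh
First 600 kWh × $0.114 = $68.40
Next 500 kWh × $0.175 = $87.50
Remaining 1669.2 kWh × $0.255 = $425.65
Energy charge = $581.55; + service $5.26 = $586.81 ≈ $587

$587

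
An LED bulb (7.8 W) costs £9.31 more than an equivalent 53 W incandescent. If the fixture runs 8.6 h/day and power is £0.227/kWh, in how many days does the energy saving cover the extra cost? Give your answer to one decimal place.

105.5 days

Power saved = 53 − 7.8 = 45.2 W
Daily energy saved = 45.2 W × 8.6 h = 388.7 Wh = 0.38872 kWh
Daily savings = 0.38872 × £0.227 = £0.0882
Payback = £9.31 / £0.0882 per day = 105.5 days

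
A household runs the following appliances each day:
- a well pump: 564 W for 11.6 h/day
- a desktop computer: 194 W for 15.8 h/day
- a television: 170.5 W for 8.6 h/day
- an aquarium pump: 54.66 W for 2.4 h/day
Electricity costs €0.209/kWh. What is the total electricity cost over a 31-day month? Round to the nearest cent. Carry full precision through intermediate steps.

well pump: 564 W × 11.6 h × 31 d = 202,814 Wh = 202.8 kWh
desktop computer: 194 W × 15.8 h × 31 d = 95,021 Wh = 95.02 kWh
television: 170.5 W × 8.6 h × 31 d = 45,455 Wh = 45.46 kWh
aquarium pump: 54.66 W × 2.4 h × 31 d = 4,067 Wh = 4.067 kWh
Total energy = 202.8 + 95.02 + 45.46 + 4.067 = 347.4 kWh
Cost = 347.4 kWh × €0.209 = €72.60

€72.60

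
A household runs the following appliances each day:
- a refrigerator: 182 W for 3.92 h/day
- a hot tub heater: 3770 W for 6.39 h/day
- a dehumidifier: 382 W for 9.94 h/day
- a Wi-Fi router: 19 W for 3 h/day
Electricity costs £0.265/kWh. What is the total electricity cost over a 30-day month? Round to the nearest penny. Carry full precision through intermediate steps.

£227.83

refrigerator: 182 W × 3.92 h × 30 d = 21,403 Wh = 21.4 kWh
hot tub heater: 3770 W × 6.39 h × 30 d = 722,709 Wh = 722.7 kWh
dehumidifier: 382 W × 9.94 h × 30 d = 113,912 Wh = 113.9 kWh
Wi-Fi router: 19 W × 3 h × 30 d = 1,710 Wh = 1.71 kWh
Total energy = 21.4 + 722.7 + 113.9 + 1.71 = 859.7 kWh
Cost = 859.7 kWh × £0.265 = £227.83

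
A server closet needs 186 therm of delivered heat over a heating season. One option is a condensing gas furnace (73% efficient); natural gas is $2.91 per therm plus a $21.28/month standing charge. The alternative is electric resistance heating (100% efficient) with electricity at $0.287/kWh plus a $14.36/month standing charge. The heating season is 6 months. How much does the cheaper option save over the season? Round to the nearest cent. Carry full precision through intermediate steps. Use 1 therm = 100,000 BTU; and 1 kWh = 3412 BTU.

$781.56

Heat load = 186 therm × 100,000 = 18,600,000 BTU
Gas: input = 18,600,000 / 0.73 = 25,479,452 BTU = 254.8 therm → 254.8 × $2.91 = $741.45; + 6 × $21.28 standing = $869.13
Electric: 18,600,000 BTU / 3412 = 5,451 kWh → × $0.287 = $1,564.54; + 6 × $14.36 standing = $1,650.70
Difference = |$869.13 − $1,650.70| = $781.56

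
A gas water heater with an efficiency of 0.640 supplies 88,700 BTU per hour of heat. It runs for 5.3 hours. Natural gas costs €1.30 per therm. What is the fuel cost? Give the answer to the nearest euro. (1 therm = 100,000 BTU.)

€10

Heat delivered = 88,700 BTU/h × 5.3 h = 470,110 BTU
Gas input = 470,110 / 0.640 = 734,547 BTU
= 734,547 / 100,000 = 7.345 therm
Cost = 7.345 × €1.30/therm = €9.55 ≈ €10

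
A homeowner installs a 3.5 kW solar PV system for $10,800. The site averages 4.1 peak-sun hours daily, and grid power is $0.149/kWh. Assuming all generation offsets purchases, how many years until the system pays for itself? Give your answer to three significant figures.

Daily generation = 3.5 kW × 4.1 h = 14.35 kWh
Annual generation = 14.35 × 365 = 5237.7 kWh
Annual savings = 5237.7 × $0.149 = $780.42
Payback = $10,800 / $780.42 = 13.8 years

13.8 years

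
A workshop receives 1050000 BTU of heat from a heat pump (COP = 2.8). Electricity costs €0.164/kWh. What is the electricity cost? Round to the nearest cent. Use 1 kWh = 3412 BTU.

€18.02

Heat delivered = 1,050,000 BTU / 3412 = 307.7 kWh
Electrical input = 307.7 kWh / 2.8 = 109.9 kWh
Cost = 109.9 × €0.164/kWh = €18.02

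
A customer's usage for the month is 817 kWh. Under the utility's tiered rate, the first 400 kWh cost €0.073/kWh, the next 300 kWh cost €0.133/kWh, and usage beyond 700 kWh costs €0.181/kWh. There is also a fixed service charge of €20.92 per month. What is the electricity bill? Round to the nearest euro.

€111

First 400 kWh × €0.073 = €29.20
Next 300 kWh × €0.133 = €39.90
Remaining 117 kWh × €0.181 = €21.18
Energy charge = €90.28; + service €20.92 = €111.20 ≈ €111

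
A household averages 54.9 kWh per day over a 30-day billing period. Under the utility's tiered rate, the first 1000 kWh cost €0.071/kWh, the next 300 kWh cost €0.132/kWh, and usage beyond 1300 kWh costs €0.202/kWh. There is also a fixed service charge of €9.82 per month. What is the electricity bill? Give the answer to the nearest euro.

Usage = 54.9 kWh/day × 30 days = 1647 kWh
First 1000 kWh × €0.071 = €71.00
Next 300 kWh × €0.132 = €39.60
Remaining 347 kWh × €0.202 = €70.09
Energy charge = €180.69; + service €9.82 = €190.51 ≈ €191

€191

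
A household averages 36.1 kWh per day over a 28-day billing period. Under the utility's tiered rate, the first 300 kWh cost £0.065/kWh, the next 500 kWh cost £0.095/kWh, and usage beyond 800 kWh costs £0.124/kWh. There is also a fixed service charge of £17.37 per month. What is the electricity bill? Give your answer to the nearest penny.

£110.51

Usage = 36.1 kWh/day × 28 days = 1010.8 kWh
First 300 kWh × £0.065 = £19.50
Next 500 kWh × £0.095 = £47.50
Remaining 210.8 kWh × £0.124 = £26.14
Energy charge = £93.14; + service £17.37 = £110.51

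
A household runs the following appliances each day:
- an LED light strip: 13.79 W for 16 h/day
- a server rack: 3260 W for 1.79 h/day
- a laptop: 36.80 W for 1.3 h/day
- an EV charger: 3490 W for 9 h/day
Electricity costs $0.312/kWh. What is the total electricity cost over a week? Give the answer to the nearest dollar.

LED light strip: 13.79 W × 16 h × 7 d = 1,544 Wh = 1.544 kWh
server rack: 3260 W × 1.79 h × 7 d = 40,848 Wh = 40.85 kWh
laptop: 36.80 W × 1.3 h × 7 d = 335 Wh = 0.3349 kWh
EV charger: 3490 W × 9 h × 7 d = 219,870 Wh = 219.9 kWh
Total energy = 1.544 + 40.85 + 0.3349 + 219.9 = 262.6 kWh
Cost = 262.6 kWh × $0.312 = $81.93 ≈ $82

$82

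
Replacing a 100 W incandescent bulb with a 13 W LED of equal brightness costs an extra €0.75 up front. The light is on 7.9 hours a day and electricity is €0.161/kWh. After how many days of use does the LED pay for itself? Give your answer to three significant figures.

Power saved = 100 − 13 = 87 W
Daily energy saved = 87 W × 7.9 h = 687.3 Wh = 0.6873 kWh
Daily savings = 0.6873 × €0.161 = €0.1107
Payback = €0.75 / €0.1107 per day = 6.778 days

6.78 days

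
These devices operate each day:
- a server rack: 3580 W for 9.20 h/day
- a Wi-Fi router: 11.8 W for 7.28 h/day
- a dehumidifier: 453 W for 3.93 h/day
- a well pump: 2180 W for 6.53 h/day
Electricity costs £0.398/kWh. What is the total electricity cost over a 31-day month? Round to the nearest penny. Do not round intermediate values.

server rack: 3580 W × 9.20 h × 31 d = 1,021,016 Wh = 1,021 kWh
Wi-Fi router: 11.8 W × 7.28 h × 31 d = 2,663 Wh = 2.663 kWh
dehumidifier: 453 W × 3.93 h × 31 d = 55,189 Wh = 55.19 kWh
well pump: 2180 W × 6.53 h × 31 d = 441,297 Wh = 441.3 kWh
Total energy = 1,021 + 2.663 + 55.19 + 441.3 = 1,520 kWh
Cost = 1,520 kWh × £0.398 = £605.03

£605.03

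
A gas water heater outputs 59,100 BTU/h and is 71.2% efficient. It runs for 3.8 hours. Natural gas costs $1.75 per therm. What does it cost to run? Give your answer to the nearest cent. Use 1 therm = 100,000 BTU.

Heat delivered = 59,100 BTU/h × 3.8 h = 224,580 BTU
Gas input = 224,580 / 0.712 = 315,421 BTU
= 315,421 / 100,000 = 3.154 therm
Cost = 3.154 × $1.75/therm = $5.52

$5.52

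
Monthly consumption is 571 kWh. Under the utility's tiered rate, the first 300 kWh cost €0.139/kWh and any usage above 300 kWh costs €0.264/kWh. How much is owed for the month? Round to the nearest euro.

First 300 kWh × €0.139 = €41.70
Remaining 271 kWh × €0.264 = €71.54
Total = €113.24 ≈ €113

€113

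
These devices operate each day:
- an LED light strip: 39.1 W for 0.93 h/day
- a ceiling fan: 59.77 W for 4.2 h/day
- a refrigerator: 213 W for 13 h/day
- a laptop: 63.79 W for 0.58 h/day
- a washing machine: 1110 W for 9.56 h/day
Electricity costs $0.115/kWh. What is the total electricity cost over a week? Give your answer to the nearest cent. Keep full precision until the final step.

$11.03

LED light strip: 39.1 W × 0.93 h × 7 d = 255 Wh = 0.2545 kWh
ceiling fan: 59.77 W × 4.2 h × 7 d = 1,757 Wh = 1.757 kWh
refrigerator: 213 W × 13 h × 7 d = 19,383 Wh = 19.38 kWh
laptop: 63.79 W × 0.58 h × 7 d = 259 Wh = 0.259 kWh
washing machine: 1110 W × 9.56 h × 7 d = 74,281 Wh = 74.28 kWh
Total energy = 0.2545 + 1.757 + 19.38 + 0.259 + 74.28 = 95.93 kWh
Cost = 95.93 kWh × $0.115 = $11.03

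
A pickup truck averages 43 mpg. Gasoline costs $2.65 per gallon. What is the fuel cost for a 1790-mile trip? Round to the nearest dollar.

$110

Fuel = 1790 mi / 43 mpg = 41.63 gal
Cost = 41.63 gal × $2.65/gal = $110.31 ≈ $110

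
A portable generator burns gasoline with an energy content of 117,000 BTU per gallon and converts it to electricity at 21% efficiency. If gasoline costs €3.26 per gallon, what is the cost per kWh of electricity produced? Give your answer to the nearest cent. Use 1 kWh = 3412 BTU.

Electrical output per gallon = 117,000 BTU × 0.21 / 3412 BTU/kWh = 7.201 kWh
Cost per kWh = €3.26 / 7.201 kWh = €0.453

€0.45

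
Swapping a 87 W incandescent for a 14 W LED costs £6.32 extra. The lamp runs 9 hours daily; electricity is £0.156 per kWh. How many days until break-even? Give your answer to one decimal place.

61.7 days

Power saved = 87 − 14 = 73 W
Daily energy saved = 73 W × 9 h = 657 Wh = 0.657 kWh
Daily savings = 0.657 × £0.156 = £0.1025
Payback = £6.32 / £0.1025 per day = 61.66 days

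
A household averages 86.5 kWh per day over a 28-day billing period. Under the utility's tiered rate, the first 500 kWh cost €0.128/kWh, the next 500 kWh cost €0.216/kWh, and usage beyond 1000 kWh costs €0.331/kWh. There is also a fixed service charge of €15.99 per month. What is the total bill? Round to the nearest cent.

€658.67

Usage = 86.5 kWh/day × 28 days = 2422 kWh
First 500 kWh × €0.128 = €64.00
Next 500 kWh × €0.216 = €108.00
Remaining 1422 kWh × €0.331 = €470.68
Energy charge = €642.68; + service €15.99 = €658.67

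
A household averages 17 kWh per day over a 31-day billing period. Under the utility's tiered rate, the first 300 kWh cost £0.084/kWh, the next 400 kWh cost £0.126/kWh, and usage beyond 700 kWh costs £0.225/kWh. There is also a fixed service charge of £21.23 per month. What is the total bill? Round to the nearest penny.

Usage = 17 kWh/day × 31 days = 527 kWh
First 300 kWh × £0.084 = £25.20
Next 227 kWh × £0.126 = £28.60
Remaining tier: 0 kWh (not reached)
Energy charge = £53.80; + service £21.23 = £75.03

£75.03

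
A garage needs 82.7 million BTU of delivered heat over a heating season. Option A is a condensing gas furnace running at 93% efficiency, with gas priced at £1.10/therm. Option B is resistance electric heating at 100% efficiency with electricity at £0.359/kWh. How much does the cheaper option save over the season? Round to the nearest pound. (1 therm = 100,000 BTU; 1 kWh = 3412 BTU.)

£7723

Heat load = 82.7 × 10⁶ BTU = 82,700,000 BTU
Gas: input = 82,700,000 / 0.93 = 88,924,731 BTU = 889.2 therm → 889.2 × £1.10 = £978.17
Electric: 82,700,000 BTU / 3412 = 24,240 kWh → × £0.359 = £8,701.44
Difference = |£978.17 − £8,701.44| = £7,723.26 ≈ £7723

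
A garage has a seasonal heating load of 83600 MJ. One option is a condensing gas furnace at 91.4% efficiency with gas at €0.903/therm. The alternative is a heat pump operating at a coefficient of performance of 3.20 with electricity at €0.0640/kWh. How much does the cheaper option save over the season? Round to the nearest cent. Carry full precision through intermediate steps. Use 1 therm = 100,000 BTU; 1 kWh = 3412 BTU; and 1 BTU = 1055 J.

Heat load = 83600 MJ = 83,600,000,000 J / 1055 = 79,241,706 BTU
Gas: input = 79,241,706 / 0.914 = 86,697,709 BTU = 867 therm → 867 × €0.903 = €782.88
Heat pump: 79,241,706 BTU / 3412 = 23,220 kWh heat; / 3.20 = 7,258 kWh in → × €0.0640 = €464.49
Difference = |€782.88 − €464.49| = €318.39

€318.39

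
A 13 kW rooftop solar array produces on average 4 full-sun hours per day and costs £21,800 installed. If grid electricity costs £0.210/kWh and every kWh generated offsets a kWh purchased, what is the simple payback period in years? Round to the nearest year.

Daily generation = 13 kW × 4 h = 52 kWh
Annual generation = 52 × 365 = 18980 kWh
Annual savings = 18980 × £0.210 = £3,985.80
Payback = £21,800 / £3,985.80 = 5.47 years

5 years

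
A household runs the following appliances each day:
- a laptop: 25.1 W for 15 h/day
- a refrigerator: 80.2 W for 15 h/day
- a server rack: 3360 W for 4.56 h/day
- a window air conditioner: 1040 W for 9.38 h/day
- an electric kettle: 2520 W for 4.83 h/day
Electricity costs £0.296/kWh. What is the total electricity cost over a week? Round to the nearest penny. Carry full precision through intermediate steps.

£80.45

laptop: 25.1 W × 15 h × 7 d = 2,636 Wh = 2.635 kWh
refrigerator: 80.2 W × 15 h × 7 d = 8,421 Wh = 8.421 kWh
server rack: 3360 W × 4.56 h × 7 d = 107,251 Wh = 107.3 kWh
window air conditioner: 1040 W × 9.38 h × 7 d = 68,286 Wh = 68.29 kWh
electric kettle: 2520 W × 4.83 h × 7 d = 85,201 Wh = 85.2 kWh
Total energy = 2.635 + 8.421 + 107.3 + 68.29 + 85.2 = 271.8 kWh
Cost = 271.8 kWh × £0.296 = £80.45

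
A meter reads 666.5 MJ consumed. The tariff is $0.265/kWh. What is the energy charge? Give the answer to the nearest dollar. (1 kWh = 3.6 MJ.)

666.5 MJ × (0.27778 kWh/MJ) = 185.1 kWh
Cost = 185.1 kWh × $0.265/kWh = $49.06 ≈ $49

$49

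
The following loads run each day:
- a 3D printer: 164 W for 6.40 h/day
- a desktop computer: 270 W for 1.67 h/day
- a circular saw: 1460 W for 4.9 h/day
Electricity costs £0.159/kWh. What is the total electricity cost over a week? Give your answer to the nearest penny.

3D printer: 164 W × 6.40 h × 7 d = 7,347 Wh = 7.347 kWh
desktop computer: 270 W × 1.67 h × 7 d = 3,156 Wh = 3.156 kWh
circular saw: 1460 W × 4.9 h × 7 d = 50,078 Wh = 50.08 kWh
Total energy = 7.347 + 3.156 + 50.08 = 60.58 kWh
Cost = 60.58 kWh × £0.159 = £9.63

£9.63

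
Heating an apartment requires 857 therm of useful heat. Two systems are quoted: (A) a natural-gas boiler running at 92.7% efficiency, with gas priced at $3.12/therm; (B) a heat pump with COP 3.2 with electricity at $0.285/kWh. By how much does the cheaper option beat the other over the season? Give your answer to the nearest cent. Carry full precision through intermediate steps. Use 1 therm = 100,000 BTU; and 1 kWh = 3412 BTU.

$647.40

Heat load = 857 therm × 100,000 = 85,700,000 BTU
Gas: input = 85,700,000 / 0.927 = 92,448,759 BTU = 924.5 therm → 924.5 × $3.12 = $2,884.40
Heat pump: 85,700,000 BTU / 3412 = 25,120 kWh heat; / 3.2 = 7,849 kWh in → × $0.285 = $2,237.00
Difference = |$2,884.40 − $2,237.00| = $647.40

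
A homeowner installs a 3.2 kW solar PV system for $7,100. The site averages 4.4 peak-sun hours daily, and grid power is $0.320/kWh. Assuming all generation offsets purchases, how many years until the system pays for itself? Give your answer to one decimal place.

4.3 years

Daily generation = 3.2 kW × 4.4 h = 14.08 kWh
Annual generation = 14.08 × 365 = 5139.2 kWh
Annual savings = 5139.2 × $0.320 = $1,644.54
Payback = $7,100 / $1,644.54 = 4.32 years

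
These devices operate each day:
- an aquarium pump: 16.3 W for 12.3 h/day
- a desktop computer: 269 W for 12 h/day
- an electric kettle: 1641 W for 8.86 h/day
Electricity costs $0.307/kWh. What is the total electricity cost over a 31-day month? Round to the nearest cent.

$171.00

aquarium pump: 16.3 W × 12.3 h × 31 d = 6,215 Wh = 6.215 kWh
desktop computer: 269 W × 12 h × 31 d = 100,068 Wh = 100.1 kWh
electric kettle: 1641 W × 8.86 h × 31 d = 450,717 Wh = 450.7 kWh
Total energy = 6.215 + 100.1 + 450.7 = 557 kWh
Cost = 557 kWh × $0.307 = $171.00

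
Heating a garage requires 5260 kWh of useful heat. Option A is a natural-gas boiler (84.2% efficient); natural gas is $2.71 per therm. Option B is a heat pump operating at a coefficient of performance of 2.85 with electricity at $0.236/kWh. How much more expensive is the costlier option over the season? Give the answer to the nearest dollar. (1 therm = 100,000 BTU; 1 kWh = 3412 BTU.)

$142

Heat load = 5260 kWh × 3412 = 17,947,120 BTU
Gas: input = 17,947,120 / 0.842 = 21,314,869 BTU = 213.1 therm → 213.1 × $2.71 = $577.63
Heat pump: 17,947,120 BTU / 3412 = 5,260 kWh heat; / 2.85 = 1,846 kWh in → × $0.236 = $435.56
Difference = |$577.63 − $435.56| = $142.07 ≈ $142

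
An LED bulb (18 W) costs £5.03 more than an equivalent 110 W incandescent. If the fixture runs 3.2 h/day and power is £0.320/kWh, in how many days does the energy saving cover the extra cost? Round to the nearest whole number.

53 days

Power saved = 110 − 18 = 92 W
Daily energy saved = 92 W × 3.2 h = 294.4 Wh = 0.2944 kWh
Daily savings = 0.2944 × £0.320 = £0.0942
Payback = £5.03 / £0.0942 per day = 53.39 days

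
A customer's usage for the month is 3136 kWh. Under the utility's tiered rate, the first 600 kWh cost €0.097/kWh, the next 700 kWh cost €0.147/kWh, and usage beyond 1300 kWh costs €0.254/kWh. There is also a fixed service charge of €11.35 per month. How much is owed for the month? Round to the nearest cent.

First 600 kWh × €0.097 = €58.20
Next 700 kWh × €0.147 = €102.90
Remaining 1836 kWh × €0.254 = €466.34
Energy charge = €627.44; + service €11.35 = €638.79

€638.79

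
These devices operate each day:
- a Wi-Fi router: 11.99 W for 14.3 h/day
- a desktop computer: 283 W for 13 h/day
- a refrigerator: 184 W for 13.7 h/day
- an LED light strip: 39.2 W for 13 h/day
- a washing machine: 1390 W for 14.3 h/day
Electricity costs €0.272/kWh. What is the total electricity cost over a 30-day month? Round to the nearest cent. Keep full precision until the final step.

€218.34

Wi-Fi router: 11.99 W × 14.3 h × 30 d = 5,144 Wh = 5.144 kWh
desktop computer: 283 W × 13 h × 30 d = 110,370 Wh = 110.4 kWh
refrigerator: 184 W × 13.7 h × 30 d = 75,624 Wh = 75.62 kWh
LED light strip: 39.2 W × 13 h × 30 d = 15,288 Wh = 15.29 kWh
washing machine: 1390 W × 14.3 h × 30 d = 596,310 Wh = 596.3 kWh
Total energy = 5.144 + 110.4 + 75.62 + 15.29 + 596.3 = 802.7 kWh
Cost = 802.7 kWh × €0.272 = €218.34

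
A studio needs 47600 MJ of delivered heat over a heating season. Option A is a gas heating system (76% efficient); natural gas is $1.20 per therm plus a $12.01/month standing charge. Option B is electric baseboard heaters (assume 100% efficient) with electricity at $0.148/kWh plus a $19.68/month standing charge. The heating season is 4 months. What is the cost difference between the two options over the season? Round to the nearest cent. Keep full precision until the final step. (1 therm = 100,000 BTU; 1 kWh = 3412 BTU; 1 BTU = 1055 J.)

Heat load = 47600 MJ = 47,600,000,000 J / 1055 = 45,118,483 BTU
Gas: input = 45,118,483 / 0.76 = 59,366,426 BTU = 593.7 therm → 593.7 × $1.20 = $712.40; + 4 × $12.01 standing = $760.44
Electric: 45,118,483 BTU / 3412 = 13,220 kWh → × $0.148 = $1,957.07; + 4 × $19.68 standing = $2,035.79
Difference = |$760.44 − $2,035.79| = $1,275.36

$1275.36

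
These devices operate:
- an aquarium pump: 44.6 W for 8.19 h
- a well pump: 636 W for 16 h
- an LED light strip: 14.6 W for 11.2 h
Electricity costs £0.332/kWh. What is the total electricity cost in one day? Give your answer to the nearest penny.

£3.55

aquarium pump: 44.6 W × 8.19 h = 365 Wh = 0.3653 kWh
well pump: 636 W × 16 h = 10,176 Wh = 10.18 kWh
LED light strip: 14.6 W × 11.2 h = 164 Wh = 0.1635 kWh
Total energy = 0.3653 + 10.18 + 0.1635 = 10.7 kWh
Cost = 10.7 kWh × £0.332 = £3.55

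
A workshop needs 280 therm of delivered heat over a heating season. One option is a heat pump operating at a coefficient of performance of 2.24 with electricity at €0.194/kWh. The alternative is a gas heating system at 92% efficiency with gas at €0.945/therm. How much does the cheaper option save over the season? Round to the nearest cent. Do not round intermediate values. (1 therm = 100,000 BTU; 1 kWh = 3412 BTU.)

€423.12

Heat load = 280 therm × 100,000 = 28,000,000 BTU
Gas: input = 28,000,000 / 0.92 = 30,434,783 BTU = 304.3 therm → 304.3 × €0.945 = €287.61
Heat pump: 28,000,000 BTU / 3412 = 8,206 kWh heat; / 2.24 = 3,664 kWh in → × €0.194 = €710.73
Difference = |€287.61 − €710.73| = €423.12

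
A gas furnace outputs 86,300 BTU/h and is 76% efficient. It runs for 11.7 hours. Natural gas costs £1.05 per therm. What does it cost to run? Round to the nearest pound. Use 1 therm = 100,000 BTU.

£14

Heat delivered = 86,300 BTU/h × 11.7 h = 1,009,710 BTU
Gas input = 1,009,710 / 0.76 = 1,328,566 BTU
= 1,328,566 / 100,000 = 13.29 therm
Cost = 13.29 × £1.05/therm = £13.95 ≈ £14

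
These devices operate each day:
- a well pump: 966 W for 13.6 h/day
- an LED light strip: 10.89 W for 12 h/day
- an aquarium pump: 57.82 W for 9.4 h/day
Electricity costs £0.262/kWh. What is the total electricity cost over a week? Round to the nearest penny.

well pump: 966 W × 13.6 h × 7 d = 91,963 Wh = 91.96 kWh
LED light strip: 10.89 W × 12 h × 7 d = 915 Wh = 0.9148 kWh
aquarium pump: 57.82 W × 9.4 h × 7 d = 3,805 Wh = 3.805 kWh
Total energy = 91.96 + 0.9148 + 3.805 = 96.68 kWh
Cost = 96.68 kWh × £0.262 = £25.33

£25.33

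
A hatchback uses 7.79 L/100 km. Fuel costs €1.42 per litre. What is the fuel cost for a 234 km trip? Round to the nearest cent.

€25.88

Fuel = 7.79 L/100 km × 234 km / 100 = 18.23 L
Cost = 18.23 L × €1.42/L = €25.88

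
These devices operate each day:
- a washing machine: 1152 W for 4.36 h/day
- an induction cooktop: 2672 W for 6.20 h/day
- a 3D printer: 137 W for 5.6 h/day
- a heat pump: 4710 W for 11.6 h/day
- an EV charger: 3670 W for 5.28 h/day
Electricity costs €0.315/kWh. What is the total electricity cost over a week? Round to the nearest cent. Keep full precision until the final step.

€212.50

washing machine: 1152 W × 4.36 h × 7 d = 35,159 Wh = 35.16 kWh
induction cooktop: 2672 W × 6.20 h × 7 d = 115,965 Wh = 116 kWh
3D printer: 137 W × 5.6 h × 7 d = 5,370 Wh = 5.37 kWh
heat pump: 4710 W × 11.6 h × 7 d = 382,452 Wh = 382.5 kWh
EV charger: 3670 W × 5.28 h × 7 d = 135,643 Wh = 135.6 kWh
Total energy = 35.16 + 116 + 5.37 + 382.5 + 135.6 = 674.6 kWh
Cost = 674.6 kWh × €0.315 = €212.50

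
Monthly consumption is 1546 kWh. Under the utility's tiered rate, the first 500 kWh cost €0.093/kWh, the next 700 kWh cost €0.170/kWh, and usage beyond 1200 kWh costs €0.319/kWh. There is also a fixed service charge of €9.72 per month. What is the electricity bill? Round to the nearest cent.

First 500 kWh × €0.093 = €46.50
Next 700 kWh × €0.170 = €119.00
Remaining 346 kWh × €0.319 = €110.37
Energy charge = €275.87; + service €9.72 = €285.59

€285.59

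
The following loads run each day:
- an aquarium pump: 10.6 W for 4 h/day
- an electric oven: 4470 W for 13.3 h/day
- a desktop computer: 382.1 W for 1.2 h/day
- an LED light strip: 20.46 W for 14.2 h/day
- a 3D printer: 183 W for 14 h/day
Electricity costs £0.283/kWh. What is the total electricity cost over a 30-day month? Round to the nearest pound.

aquarium pump: 10.6 W × 4 h × 30 d = 1,272 Wh = 1.272 kWh
electric oven: 4470 W × 13.3 h × 30 d = 1,783,530 Wh = 1,784 kWh
desktop computer: 382.1 W × 1.2 h × 30 d = 13,756 Wh = 13.76 kWh
LED light strip: 20.46 W × 14.2 h × 30 d = 8,716 Wh = 8.716 kWh
3D printer: 183 W × 14 h × 30 d = 76,860 Wh = 76.86 kWh
Total energy = 1.272 + 1,784 + 13.76 + 8.716 + 76.86 = 1,884 kWh
Cost = 1,884 kWh × £0.283 = £533.21 ≈ £533

£533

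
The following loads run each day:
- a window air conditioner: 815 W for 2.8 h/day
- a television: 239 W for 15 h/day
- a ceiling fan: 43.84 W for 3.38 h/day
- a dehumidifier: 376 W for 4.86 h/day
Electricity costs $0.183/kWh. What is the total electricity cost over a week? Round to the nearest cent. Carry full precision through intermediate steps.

$10.05

window air conditioner: 815 W × 2.8 h × 7 d = 15,974 Wh = 15.97 kWh
television: 239 W × 15 h × 7 d = 25,095 Wh = 25.09 kWh
ceiling fan: 43.84 W × 3.38 h × 7 d = 1,037 Wh = 1.037 kWh
dehumidifier: 376 W × 4.86 h × 7 d = 12,792 Wh = 12.79 kWh
Total energy = 15.97 + 25.09 + 1.037 + 12.79 = 54.9 kWh
Cost = 54.9 kWh × $0.183 = $10.05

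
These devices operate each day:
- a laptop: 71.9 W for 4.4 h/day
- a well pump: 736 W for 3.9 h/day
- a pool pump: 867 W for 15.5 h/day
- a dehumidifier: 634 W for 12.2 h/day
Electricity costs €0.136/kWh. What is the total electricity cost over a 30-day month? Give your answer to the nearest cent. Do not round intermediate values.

€99.39

laptop: 71.9 W × 4.4 h × 30 d = 9,491 Wh = 9.491 kWh
well pump: 736 W × 3.9 h × 30 d = 86,112 Wh = 86.11 kWh
pool pump: 867 W × 15.5 h × 30 d = 403,155 Wh = 403.2 kWh
dehumidifier: 634 W × 12.2 h × 30 d = 232,044 Wh = 232 kWh
Total energy = 9.491 + 86.11 + 403.2 + 232 = 730.8 kWh
Cost = 730.8 kWh × €0.136 = €99.39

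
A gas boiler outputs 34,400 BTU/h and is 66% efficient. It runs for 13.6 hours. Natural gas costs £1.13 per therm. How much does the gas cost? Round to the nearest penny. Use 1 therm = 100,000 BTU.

Heat delivered = 34,400 BTU/h × 13.6 h = 467,840 BTU
Gas input = 467,840 / 0.66 = 708,848 BTU
= 708,848 / 100,000 = 7.088 therm
Cost = 7.088 × £1.13/therm = £8.01

£8.01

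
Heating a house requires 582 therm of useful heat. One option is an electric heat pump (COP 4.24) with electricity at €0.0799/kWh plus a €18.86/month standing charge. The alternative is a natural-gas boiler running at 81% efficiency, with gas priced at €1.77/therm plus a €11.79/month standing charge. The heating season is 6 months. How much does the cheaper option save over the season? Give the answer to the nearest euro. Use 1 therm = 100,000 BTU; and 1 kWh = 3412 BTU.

Heat load = 582 therm × 100,000 = 58,200,000 BTU
Gas: input = 58,200,000 / 0.81 = 71,851,852 BTU = 718.5 therm → 718.5 × €1.77 = €1,271.78; + 6 × €11.79 standing = €1,342.52
Heat pump: 58,200,000 BTU / 3412 = 17,060 kWh heat; / 4.24 = 4,023 kWh in → × €0.0799 = €321.44; + 6 × €18.86 standing = €434.60
Difference = |€1,342.52 − €434.60| = €907.92 ≈ €908

€908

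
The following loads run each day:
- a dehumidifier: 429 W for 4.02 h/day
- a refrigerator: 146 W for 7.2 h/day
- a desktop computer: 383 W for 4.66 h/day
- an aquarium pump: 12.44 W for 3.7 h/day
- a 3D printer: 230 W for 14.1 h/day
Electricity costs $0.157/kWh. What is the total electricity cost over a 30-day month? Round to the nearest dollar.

$37

dehumidifier: 429 W × 4.02 h × 30 d = 51,737 Wh = 51.74 kWh
refrigerator: 146 W × 7.2 h × 30 d = 31,536 Wh = 31.54 kWh
desktop computer: 383 W × 4.66 h × 30 d = 53,543 Wh = 53.54 kWh
aquarium pump: 12.44 W × 3.7 h × 30 d = 1,381 Wh = 1.381 kWh
3D printer: 230 W × 14.1 h × 30 d = 97,290 Wh = 97.29 kWh
Total energy = 51.74 + 31.54 + 53.54 + 1.381 + 97.29 = 235.5 kWh
Cost = 235.5 kWh × $0.157 = $36.97 ≈ $37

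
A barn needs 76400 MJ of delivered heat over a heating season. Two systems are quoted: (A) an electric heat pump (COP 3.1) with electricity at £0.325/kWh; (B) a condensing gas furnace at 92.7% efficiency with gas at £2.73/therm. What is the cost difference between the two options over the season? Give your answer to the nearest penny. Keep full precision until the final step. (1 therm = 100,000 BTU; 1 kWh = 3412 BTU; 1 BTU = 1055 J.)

Heat load = 76400 MJ = 76,400,000,000 J / 1055 = 72,417,062 BTU
Gas: input = 72,417,062 / 0.927 = 78,119,808 BTU = 781.2 therm → 781.2 × £2.73 = £2,132.67
Heat pump: 72,417,062 BTU / 3412 = 21,220 kWh heat; / 3.1 = 6,847 kWh in → × £0.325 = £2,225.12
Difference = |£2,132.67 − £2,225.12| = £92.45

£92.45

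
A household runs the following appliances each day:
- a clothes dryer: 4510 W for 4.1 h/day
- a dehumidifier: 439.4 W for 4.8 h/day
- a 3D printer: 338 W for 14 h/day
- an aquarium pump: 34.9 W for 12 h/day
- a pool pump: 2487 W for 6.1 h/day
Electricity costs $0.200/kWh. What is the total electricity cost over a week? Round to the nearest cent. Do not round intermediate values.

clothes dryer: 4510 W × 4.1 h × 7 d = 129,437 Wh = 129.4 kWh
dehumidifier: 439.4 W × 4.8 h × 7 d = 14,764 Wh = 14.76 kWh
3D printer: 338 W × 14 h × 7 d = 33,124 Wh = 33.12 kWh
aquarium pump: 34.9 W × 12 h × 7 d = 2,932 Wh = 2.932 kWh
pool pump: 2487 W × 6.1 h × 7 d = 106,195 Wh = 106.2 kWh
Total energy = 129.4 + 14.76 + 33.12 + 2.932 + 106.2 = 286.5 kWh
Cost = 286.5 kWh × $0.200 = $57.29

$57.29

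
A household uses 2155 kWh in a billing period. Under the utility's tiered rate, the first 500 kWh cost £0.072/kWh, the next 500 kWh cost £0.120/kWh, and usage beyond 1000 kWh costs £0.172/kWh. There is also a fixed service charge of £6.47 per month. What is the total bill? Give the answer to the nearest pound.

First 500 kWh × £0.072 = £36.00
Next 500 kWh × £0.120 = £60.00
Remaining 1155 kWh × £0.172 = £198.66
Energy charge = £294.66; + service £6.47 = £301.13 ≈ £301

£301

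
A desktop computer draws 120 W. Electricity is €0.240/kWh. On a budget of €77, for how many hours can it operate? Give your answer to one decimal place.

Energy budget = €77 / €0.240 per kWh = 320.8 kWh = 320,833 Wh
Runtime = 320,833 Wh / 120 W = 2,674 h

2673.6 h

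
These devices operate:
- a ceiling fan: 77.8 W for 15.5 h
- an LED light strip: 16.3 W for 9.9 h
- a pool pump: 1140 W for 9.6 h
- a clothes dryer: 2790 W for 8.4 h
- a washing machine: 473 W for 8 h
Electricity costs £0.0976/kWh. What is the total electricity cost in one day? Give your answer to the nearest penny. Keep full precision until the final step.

£3.86

ceiling fan: 77.8 W × 15.5 h = 1,206 Wh = 1.206 kWh
LED light strip: 16.3 W × 9.9 h = 161 Wh = 0.1614 kWh
pool pump: 1140 W × 9.6 h = 10,944 Wh = 10.94 kWh
clothes dryer: 2790 W × 8.4 h = 23,436 Wh = 23.44 kWh
washing machine: 473 W × 8 h = 3,784 Wh = 3.784 kWh
Total energy = 1.206 + 0.1614 + 10.94 + 23.44 + 3.784 = 39.53 kWh
Cost = 39.53 kWh × £0.0976 = £3.86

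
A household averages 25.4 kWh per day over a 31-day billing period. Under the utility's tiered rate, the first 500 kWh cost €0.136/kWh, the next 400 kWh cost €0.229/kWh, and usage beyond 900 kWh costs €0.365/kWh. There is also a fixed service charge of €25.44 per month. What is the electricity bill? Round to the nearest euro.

Usage = 25.4 kWh/day × 31 days = 787.4 kWh
First 500 kWh × €0.136 = €68.00
Next 287.4 kWh × €0.229 = €65.81
Remaining tier: 0 kWh (not reached)
Energy charge = €133.81; + service €25.44 = €159.25 ≈ €159

€159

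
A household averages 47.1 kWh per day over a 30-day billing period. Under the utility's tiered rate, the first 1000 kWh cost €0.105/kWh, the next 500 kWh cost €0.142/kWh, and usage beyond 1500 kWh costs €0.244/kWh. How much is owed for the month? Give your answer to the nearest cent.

€163.65

Usage = 47.1 kWh/day × 30 days = 1413 kWh
First 1000 kWh × €0.105 = €105.00
Next 413 kWh × €0.142 = €58.65
Remaining tier: 0 kWh (not reached)
Total = €163.65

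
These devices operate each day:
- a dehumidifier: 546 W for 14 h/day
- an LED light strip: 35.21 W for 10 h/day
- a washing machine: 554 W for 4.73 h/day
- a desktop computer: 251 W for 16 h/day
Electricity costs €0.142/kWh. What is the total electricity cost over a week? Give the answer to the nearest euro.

dehumidifier: 546 W × 14 h × 7 d = 53,508 Wh = 53.51 kWh
LED light strip: 35.21 W × 10 h × 7 d = 2,465 Wh = 2.465 kWh
washing machine: 554 W × 4.73 h × 7 d = 18,343 Wh = 18.34 kWh
desktop computer: 251 W × 16 h × 7 d = 28,112 Wh = 28.11 kWh
Total energy = 53.51 + 2.465 + 18.34 + 28.11 = 102.4 kWh
Cost = 102.4 kWh × €0.142 = €14.54 ≈ €15

€15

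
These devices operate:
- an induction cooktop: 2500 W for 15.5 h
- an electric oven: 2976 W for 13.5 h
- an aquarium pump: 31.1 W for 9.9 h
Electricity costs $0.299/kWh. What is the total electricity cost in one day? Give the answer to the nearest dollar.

$24

induction cooktop: 2500 W × 15.5 h = 38,750 Wh = 38.75 kWh
electric oven: 2976 W × 13.5 h = 40,176 Wh = 40.18 kWh
aquarium pump: 31.1 W × 9.9 h = 308 Wh = 0.3079 kWh
Total energy = 38.75 + 40.18 + 0.3079 = 79.23 kWh
Cost = 79.23 kWh × $0.299 = $23.69 ≈ $24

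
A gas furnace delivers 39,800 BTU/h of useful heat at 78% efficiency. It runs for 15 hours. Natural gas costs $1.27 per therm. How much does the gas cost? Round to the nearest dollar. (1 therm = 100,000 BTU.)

$10

Heat delivered = 39,800 BTU/h × 15 h = 597,000 BTU
Gas input = 597,000 / 0.78 = 765,385 BTU
= 765,385 / 100,000 = 7.654 therm
Cost = 7.654 × $1.27/therm = $9.72 ≈ $10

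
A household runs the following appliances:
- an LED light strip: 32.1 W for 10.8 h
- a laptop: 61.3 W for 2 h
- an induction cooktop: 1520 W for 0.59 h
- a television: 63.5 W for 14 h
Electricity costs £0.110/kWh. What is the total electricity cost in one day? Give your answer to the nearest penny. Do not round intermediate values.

£0.25

LED light strip: 32.1 W × 10.8 h = 347 Wh = 0.3467 kWh
laptop: 61.3 W × 2 h = 123 Wh = 0.1226 kWh
induction cooktop: 1520 W × 0.59 h = 897 Wh = 0.8968 kWh
television: 63.5 W × 14 h = 889 Wh = 0.889 kWh
Total energy = 0.3467 + 0.1226 + 0.8968 + 0.889 = 2.255 kWh
Cost = 2.255 kWh × £0.110 = £0.25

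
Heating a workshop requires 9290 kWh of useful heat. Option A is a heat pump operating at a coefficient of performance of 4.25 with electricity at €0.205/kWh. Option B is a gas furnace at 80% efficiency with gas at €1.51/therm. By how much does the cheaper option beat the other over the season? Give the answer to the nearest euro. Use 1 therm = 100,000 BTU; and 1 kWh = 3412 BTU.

€150

Heat load = 9290 kWh × 3412 = 31,697,480 BTU
Gas: input = 31,697,480 / 0.80 = 39,621,850 BTU = 396.2 therm → 396.2 × €1.51 = €598.29
Heat pump: 31,697,480 BTU / 3412 = 9,290 kWh heat; / 4.25 = 2,186 kWh in → × €0.205 = €448.11
Difference = |€598.29 − €448.11| = €150.18 ≈ €150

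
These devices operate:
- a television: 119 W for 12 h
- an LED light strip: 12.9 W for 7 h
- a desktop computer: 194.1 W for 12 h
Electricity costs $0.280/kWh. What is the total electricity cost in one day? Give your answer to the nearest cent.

television: 119 W × 12 h = 1,428 Wh = 1.428 kWh
LED light strip: 12.9 W × 7 h = 90 Wh = 0.0903 kWh
desktop computer: 194.1 W × 12 h = 2,329 Wh = 2.329 kWh
Total energy = 1.428 + 0.0903 + 2.329 = 3.847 kWh
Cost = 3.847 kWh × $0.280 = $1.08

$1.08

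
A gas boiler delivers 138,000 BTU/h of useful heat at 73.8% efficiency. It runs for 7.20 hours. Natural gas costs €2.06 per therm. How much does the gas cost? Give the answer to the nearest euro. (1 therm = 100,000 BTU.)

Heat delivered = 138,000 BTU/h × 7.20 h = 993,600 BTU
Gas input = 993,600 / 0.738 = 1,346,341 BTU
= 1,346,341 / 100,000 = 13.46 therm
Cost = 13.46 × €2.06/therm = €27.73 ≈ €28

€28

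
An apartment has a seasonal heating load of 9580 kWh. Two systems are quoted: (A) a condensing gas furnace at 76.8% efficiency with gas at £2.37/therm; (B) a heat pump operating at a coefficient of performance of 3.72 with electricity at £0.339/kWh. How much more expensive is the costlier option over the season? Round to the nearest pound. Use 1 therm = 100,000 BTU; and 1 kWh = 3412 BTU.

£136

Heat load = 9580 kWh × 3412 = 32,686,960 BTU
Gas: input = 32,686,960 / 0.768 = 42,561,146 BTU = 425.6 therm → 425.6 × £2.37 = £1,008.70
Heat pump: 32,686,960 BTU / 3412 = 9,580 kWh heat; / 3.72 = 2,575 kWh in → × £0.339 = £873.02
Difference = |£1,008.70 − £873.02| = £135.68 ≈ £136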